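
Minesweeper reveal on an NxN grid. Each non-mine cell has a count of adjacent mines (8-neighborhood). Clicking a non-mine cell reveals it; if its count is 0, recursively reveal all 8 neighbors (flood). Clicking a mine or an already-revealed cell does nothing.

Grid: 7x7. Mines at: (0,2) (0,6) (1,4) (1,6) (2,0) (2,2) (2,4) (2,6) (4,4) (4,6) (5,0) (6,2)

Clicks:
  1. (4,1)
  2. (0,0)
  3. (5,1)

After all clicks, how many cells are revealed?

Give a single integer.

Click 1 (4,1) count=1: revealed 1 new [(4,1)] -> total=1
Click 2 (0,0) count=0: revealed 4 new [(0,0) (0,1) (1,0) (1,1)] -> total=5
Click 3 (5,1) count=2: revealed 1 new [(5,1)] -> total=6

Answer: 6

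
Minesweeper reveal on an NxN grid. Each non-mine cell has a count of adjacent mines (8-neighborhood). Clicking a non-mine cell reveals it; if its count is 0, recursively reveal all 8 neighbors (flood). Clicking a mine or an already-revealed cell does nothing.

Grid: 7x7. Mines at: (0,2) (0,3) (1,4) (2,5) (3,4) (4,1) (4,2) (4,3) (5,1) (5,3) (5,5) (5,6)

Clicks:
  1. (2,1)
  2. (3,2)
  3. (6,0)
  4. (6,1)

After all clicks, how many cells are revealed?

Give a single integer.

Click 1 (2,1) count=0: revealed 14 new [(0,0) (0,1) (1,0) (1,1) (1,2) (1,3) (2,0) (2,1) (2,2) (2,3) (3,0) (3,1) (3,2) (3,3)] -> total=14
Click 2 (3,2) count=3: revealed 0 new [(none)] -> total=14
Click 3 (6,0) count=1: revealed 1 new [(6,0)] -> total=15
Click 4 (6,1) count=1: revealed 1 new [(6,1)] -> total=16

Answer: 16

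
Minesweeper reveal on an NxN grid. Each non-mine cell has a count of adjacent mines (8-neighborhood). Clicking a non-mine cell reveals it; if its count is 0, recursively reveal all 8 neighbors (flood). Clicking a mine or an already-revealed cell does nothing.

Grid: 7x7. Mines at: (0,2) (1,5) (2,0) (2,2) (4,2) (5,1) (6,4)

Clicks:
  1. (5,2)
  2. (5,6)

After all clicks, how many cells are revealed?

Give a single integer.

Answer: 19

Derivation:
Click 1 (5,2) count=2: revealed 1 new [(5,2)] -> total=1
Click 2 (5,6) count=0: revealed 18 new [(2,3) (2,4) (2,5) (2,6) (3,3) (3,4) (3,5) (3,6) (4,3) (4,4) (4,5) (4,6) (5,3) (5,4) (5,5) (5,6) (6,5) (6,6)] -> total=19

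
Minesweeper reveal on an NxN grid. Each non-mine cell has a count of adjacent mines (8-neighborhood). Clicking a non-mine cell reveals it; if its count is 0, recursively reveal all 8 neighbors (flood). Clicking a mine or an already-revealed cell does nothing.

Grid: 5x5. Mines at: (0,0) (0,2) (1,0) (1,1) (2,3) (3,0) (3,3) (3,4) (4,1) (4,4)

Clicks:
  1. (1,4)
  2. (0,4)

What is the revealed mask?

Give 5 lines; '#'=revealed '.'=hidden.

Answer: ...##
...##
.....
.....
.....

Derivation:
Click 1 (1,4) count=1: revealed 1 new [(1,4)] -> total=1
Click 2 (0,4) count=0: revealed 3 new [(0,3) (0,4) (1,3)] -> total=4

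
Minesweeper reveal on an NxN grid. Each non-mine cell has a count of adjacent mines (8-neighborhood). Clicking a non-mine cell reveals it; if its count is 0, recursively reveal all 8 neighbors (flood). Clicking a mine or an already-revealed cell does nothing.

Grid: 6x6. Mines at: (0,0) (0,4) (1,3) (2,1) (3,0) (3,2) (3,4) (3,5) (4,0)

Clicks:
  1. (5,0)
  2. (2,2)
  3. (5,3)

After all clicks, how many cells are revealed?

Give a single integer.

Click 1 (5,0) count=1: revealed 1 new [(5,0)] -> total=1
Click 2 (2,2) count=3: revealed 1 new [(2,2)] -> total=2
Click 3 (5,3) count=0: revealed 10 new [(4,1) (4,2) (4,3) (4,4) (4,5) (5,1) (5,2) (5,3) (5,4) (5,5)] -> total=12

Answer: 12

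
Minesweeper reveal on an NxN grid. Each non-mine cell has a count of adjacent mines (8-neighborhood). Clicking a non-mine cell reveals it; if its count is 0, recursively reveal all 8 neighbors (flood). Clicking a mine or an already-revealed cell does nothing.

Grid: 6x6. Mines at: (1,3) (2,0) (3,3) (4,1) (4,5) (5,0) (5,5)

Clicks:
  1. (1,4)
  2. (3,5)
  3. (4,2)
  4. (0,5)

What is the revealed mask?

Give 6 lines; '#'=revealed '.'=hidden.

Click 1 (1,4) count=1: revealed 1 new [(1,4)] -> total=1
Click 2 (3,5) count=1: revealed 1 new [(3,5)] -> total=2
Click 3 (4,2) count=2: revealed 1 new [(4,2)] -> total=3
Click 4 (0,5) count=0: revealed 6 new [(0,4) (0,5) (1,5) (2,4) (2,5) (3,4)] -> total=9

Answer: ....##
....##
....##
....##
..#...
......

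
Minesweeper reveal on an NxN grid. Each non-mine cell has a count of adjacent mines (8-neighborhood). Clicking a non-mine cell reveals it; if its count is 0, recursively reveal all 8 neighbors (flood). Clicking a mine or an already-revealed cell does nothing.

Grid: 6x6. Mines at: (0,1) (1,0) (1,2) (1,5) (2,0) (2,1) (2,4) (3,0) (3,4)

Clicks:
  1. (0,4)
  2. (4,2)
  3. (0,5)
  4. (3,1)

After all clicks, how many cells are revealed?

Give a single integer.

Click 1 (0,4) count=1: revealed 1 new [(0,4)] -> total=1
Click 2 (4,2) count=0: revealed 15 new [(3,1) (3,2) (3,3) (4,0) (4,1) (4,2) (4,3) (4,4) (4,5) (5,0) (5,1) (5,2) (5,3) (5,4) (5,5)] -> total=16
Click 3 (0,5) count=1: revealed 1 new [(0,5)] -> total=17
Click 4 (3,1) count=3: revealed 0 new [(none)] -> total=17

Answer: 17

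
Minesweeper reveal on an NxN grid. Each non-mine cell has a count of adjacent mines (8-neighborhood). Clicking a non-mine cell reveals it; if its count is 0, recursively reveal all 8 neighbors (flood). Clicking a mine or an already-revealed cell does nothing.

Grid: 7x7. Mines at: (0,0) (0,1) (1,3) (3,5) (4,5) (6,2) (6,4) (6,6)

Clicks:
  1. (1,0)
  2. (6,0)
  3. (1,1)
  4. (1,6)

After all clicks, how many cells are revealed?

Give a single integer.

Click 1 (1,0) count=2: revealed 1 new [(1,0)] -> total=1
Click 2 (6,0) count=0: revealed 24 new [(1,1) (1,2) (2,0) (2,1) (2,2) (2,3) (2,4) (3,0) (3,1) (3,2) (3,3) (3,4) (4,0) (4,1) (4,2) (4,3) (4,4) (5,0) (5,1) (5,2) (5,3) (5,4) (6,0) (6,1)] -> total=25
Click 3 (1,1) count=2: revealed 0 new [(none)] -> total=25
Click 4 (1,6) count=0: revealed 8 new [(0,4) (0,5) (0,6) (1,4) (1,5) (1,6) (2,5) (2,6)] -> total=33

Answer: 33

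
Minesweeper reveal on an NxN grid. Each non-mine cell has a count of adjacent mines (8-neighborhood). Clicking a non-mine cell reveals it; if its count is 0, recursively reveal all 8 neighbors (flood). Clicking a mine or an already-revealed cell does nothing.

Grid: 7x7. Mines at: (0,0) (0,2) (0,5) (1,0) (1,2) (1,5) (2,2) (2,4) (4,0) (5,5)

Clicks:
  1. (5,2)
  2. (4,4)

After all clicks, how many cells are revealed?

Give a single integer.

Click 1 (5,2) count=0: revealed 18 new [(3,1) (3,2) (3,3) (3,4) (4,1) (4,2) (4,3) (4,4) (5,0) (5,1) (5,2) (5,3) (5,4) (6,0) (6,1) (6,2) (6,3) (6,4)] -> total=18
Click 2 (4,4) count=1: revealed 0 new [(none)] -> total=18

Answer: 18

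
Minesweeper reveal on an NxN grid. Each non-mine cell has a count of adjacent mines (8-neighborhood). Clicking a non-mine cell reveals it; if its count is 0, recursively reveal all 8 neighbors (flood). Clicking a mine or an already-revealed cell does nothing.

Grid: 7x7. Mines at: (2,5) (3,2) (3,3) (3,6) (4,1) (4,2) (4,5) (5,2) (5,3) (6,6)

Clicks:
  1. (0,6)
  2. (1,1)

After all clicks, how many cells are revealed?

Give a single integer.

Click 1 (0,6) count=0: revealed 21 new [(0,0) (0,1) (0,2) (0,3) (0,4) (0,5) (0,6) (1,0) (1,1) (1,2) (1,3) (1,4) (1,5) (1,6) (2,0) (2,1) (2,2) (2,3) (2,4) (3,0) (3,1)] -> total=21
Click 2 (1,1) count=0: revealed 0 new [(none)] -> total=21

Answer: 21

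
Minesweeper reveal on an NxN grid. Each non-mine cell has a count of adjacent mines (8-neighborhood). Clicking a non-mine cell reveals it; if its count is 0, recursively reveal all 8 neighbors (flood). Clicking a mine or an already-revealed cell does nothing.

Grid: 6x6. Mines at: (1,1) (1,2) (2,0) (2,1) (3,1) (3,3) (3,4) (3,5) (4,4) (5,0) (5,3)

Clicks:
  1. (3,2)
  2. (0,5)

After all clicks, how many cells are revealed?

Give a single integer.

Click 1 (3,2) count=3: revealed 1 new [(3,2)] -> total=1
Click 2 (0,5) count=0: revealed 9 new [(0,3) (0,4) (0,5) (1,3) (1,4) (1,5) (2,3) (2,4) (2,5)] -> total=10

Answer: 10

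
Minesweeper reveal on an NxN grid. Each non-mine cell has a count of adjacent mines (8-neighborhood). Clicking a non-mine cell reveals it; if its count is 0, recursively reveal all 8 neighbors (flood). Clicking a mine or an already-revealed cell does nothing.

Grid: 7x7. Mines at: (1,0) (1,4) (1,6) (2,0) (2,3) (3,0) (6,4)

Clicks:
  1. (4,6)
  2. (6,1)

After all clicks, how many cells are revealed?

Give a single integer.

Click 1 (4,6) count=0: revealed 29 new [(2,4) (2,5) (2,6) (3,1) (3,2) (3,3) (3,4) (3,5) (3,6) (4,0) (4,1) (4,2) (4,3) (4,4) (4,5) (4,6) (5,0) (5,1) (5,2) (5,3) (5,4) (5,5) (5,6) (6,0) (6,1) (6,2) (6,3) (6,5) (6,6)] -> total=29
Click 2 (6,1) count=0: revealed 0 new [(none)] -> total=29

Answer: 29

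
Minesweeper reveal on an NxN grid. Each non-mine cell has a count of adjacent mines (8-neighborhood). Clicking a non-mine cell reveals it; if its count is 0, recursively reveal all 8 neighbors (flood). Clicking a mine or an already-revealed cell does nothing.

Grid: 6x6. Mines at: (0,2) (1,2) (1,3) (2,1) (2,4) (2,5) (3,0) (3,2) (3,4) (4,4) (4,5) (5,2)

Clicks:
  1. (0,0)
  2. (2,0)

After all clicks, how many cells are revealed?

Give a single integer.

Answer: 5

Derivation:
Click 1 (0,0) count=0: revealed 4 new [(0,0) (0,1) (1,0) (1,1)] -> total=4
Click 2 (2,0) count=2: revealed 1 new [(2,0)] -> total=5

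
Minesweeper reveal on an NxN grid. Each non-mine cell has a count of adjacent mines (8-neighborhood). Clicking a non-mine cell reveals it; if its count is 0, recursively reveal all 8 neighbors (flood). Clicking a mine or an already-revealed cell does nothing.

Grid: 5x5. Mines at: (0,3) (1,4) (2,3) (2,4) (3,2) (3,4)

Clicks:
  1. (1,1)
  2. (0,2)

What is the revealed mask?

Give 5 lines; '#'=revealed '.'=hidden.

Click 1 (1,1) count=0: revealed 13 new [(0,0) (0,1) (0,2) (1,0) (1,1) (1,2) (2,0) (2,1) (2,2) (3,0) (3,1) (4,0) (4,1)] -> total=13
Click 2 (0,2) count=1: revealed 0 new [(none)] -> total=13

Answer: ###..
###..
###..
##...
##...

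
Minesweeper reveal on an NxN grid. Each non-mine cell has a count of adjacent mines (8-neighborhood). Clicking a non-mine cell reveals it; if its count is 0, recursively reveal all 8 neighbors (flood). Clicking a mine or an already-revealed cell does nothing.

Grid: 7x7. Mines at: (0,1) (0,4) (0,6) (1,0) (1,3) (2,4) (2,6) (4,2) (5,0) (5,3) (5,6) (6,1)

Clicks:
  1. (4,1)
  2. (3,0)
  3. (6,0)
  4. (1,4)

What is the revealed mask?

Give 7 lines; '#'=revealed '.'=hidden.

Answer: .......
....#..
##.....
##.....
##.....
.......
#......

Derivation:
Click 1 (4,1) count=2: revealed 1 new [(4,1)] -> total=1
Click 2 (3,0) count=0: revealed 5 new [(2,0) (2,1) (3,0) (3,1) (4,0)] -> total=6
Click 3 (6,0) count=2: revealed 1 new [(6,0)] -> total=7
Click 4 (1,4) count=3: revealed 1 new [(1,4)] -> total=8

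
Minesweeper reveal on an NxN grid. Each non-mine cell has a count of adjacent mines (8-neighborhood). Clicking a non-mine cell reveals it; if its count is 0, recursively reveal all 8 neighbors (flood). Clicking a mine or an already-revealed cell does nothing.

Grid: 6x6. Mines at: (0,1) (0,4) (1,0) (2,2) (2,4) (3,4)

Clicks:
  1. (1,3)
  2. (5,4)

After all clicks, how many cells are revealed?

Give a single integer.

Answer: 19

Derivation:
Click 1 (1,3) count=3: revealed 1 new [(1,3)] -> total=1
Click 2 (5,4) count=0: revealed 18 new [(2,0) (2,1) (3,0) (3,1) (3,2) (3,3) (4,0) (4,1) (4,2) (4,3) (4,4) (4,5) (5,0) (5,1) (5,2) (5,3) (5,4) (5,5)] -> total=19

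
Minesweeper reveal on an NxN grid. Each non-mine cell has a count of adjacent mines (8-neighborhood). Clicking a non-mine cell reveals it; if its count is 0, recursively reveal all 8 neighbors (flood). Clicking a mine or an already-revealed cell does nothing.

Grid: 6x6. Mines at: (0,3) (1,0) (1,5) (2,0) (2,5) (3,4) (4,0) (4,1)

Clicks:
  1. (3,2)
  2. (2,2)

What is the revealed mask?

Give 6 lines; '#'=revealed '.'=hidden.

Answer: ......
.###..
.###..
.###..
......
......

Derivation:
Click 1 (3,2) count=1: revealed 1 new [(3,2)] -> total=1
Click 2 (2,2) count=0: revealed 8 new [(1,1) (1,2) (1,3) (2,1) (2,2) (2,3) (3,1) (3,3)] -> total=9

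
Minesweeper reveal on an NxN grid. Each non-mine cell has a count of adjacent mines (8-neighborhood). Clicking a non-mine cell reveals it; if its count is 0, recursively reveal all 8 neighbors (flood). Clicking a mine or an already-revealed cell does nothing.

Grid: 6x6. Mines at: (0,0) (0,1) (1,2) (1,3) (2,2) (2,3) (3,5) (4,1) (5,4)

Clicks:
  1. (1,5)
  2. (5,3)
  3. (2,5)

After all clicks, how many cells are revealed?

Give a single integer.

Answer: 7

Derivation:
Click 1 (1,5) count=0: revealed 6 new [(0,4) (0,5) (1,4) (1,5) (2,4) (2,5)] -> total=6
Click 2 (5,3) count=1: revealed 1 new [(5,3)] -> total=7
Click 3 (2,5) count=1: revealed 0 new [(none)] -> total=7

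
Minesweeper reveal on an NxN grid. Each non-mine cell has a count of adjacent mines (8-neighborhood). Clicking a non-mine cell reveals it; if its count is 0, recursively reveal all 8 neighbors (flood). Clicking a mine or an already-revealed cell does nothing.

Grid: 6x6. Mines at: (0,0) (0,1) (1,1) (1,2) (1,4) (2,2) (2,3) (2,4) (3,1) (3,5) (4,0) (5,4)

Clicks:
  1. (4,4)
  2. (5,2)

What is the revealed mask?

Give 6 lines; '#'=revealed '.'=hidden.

Click 1 (4,4) count=2: revealed 1 new [(4,4)] -> total=1
Click 2 (5,2) count=0: revealed 6 new [(4,1) (4,2) (4,3) (5,1) (5,2) (5,3)] -> total=7

Answer: ......
......
......
......
.####.
.###..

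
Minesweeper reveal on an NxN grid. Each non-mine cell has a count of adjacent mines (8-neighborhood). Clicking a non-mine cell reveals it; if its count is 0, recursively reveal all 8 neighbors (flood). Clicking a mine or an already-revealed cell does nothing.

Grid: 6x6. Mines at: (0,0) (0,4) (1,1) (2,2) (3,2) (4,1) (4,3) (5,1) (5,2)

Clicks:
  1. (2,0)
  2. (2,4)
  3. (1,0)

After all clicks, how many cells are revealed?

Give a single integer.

Answer: 15

Derivation:
Click 1 (2,0) count=1: revealed 1 new [(2,0)] -> total=1
Click 2 (2,4) count=0: revealed 13 new [(1,3) (1,4) (1,5) (2,3) (2,4) (2,5) (3,3) (3,4) (3,5) (4,4) (4,5) (5,4) (5,5)] -> total=14
Click 3 (1,0) count=2: revealed 1 new [(1,0)] -> total=15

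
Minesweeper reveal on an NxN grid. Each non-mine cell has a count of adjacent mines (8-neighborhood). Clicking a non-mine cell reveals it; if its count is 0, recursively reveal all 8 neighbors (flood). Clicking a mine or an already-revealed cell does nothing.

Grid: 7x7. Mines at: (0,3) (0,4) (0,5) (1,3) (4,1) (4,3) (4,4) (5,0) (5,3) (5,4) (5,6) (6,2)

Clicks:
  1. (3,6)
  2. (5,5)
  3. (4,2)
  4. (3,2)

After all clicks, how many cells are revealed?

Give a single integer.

Click 1 (3,6) count=0: revealed 11 new [(1,4) (1,5) (1,6) (2,4) (2,5) (2,6) (3,4) (3,5) (3,6) (4,5) (4,6)] -> total=11
Click 2 (5,5) count=3: revealed 1 new [(5,5)] -> total=12
Click 3 (4,2) count=3: revealed 1 new [(4,2)] -> total=13
Click 4 (3,2) count=2: revealed 1 new [(3,2)] -> total=14

Answer: 14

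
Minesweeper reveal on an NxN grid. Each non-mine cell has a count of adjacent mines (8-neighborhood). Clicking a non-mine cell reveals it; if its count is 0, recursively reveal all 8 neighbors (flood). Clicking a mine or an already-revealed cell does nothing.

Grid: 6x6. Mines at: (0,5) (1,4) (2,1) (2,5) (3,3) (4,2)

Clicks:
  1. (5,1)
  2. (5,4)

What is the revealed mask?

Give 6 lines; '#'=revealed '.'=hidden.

Answer: ......
......
......
....##
...###
.#.###

Derivation:
Click 1 (5,1) count=1: revealed 1 new [(5,1)] -> total=1
Click 2 (5,4) count=0: revealed 8 new [(3,4) (3,5) (4,3) (4,4) (4,5) (5,3) (5,4) (5,5)] -> total=9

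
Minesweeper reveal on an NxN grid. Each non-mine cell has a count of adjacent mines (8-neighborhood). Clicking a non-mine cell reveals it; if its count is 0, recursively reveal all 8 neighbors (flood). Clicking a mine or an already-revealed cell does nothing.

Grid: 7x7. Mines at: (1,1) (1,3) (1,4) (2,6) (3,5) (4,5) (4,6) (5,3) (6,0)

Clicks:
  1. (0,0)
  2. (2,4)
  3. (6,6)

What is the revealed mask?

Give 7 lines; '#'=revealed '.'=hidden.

Click 1 (0,0) count=1: revealed 1 new [(0,0)] -> total=1
Click 2 (2,4) count=3: revealed 1 new [(2,4)] -> total=2
Click 3 (6,6) count=0: revealed 6 new [(5,4) (5,5) (5,6) (6,4) (6,5) (6,6)] -> total=8

Answer: #......
.......
....#..
.......
.......
....###
....###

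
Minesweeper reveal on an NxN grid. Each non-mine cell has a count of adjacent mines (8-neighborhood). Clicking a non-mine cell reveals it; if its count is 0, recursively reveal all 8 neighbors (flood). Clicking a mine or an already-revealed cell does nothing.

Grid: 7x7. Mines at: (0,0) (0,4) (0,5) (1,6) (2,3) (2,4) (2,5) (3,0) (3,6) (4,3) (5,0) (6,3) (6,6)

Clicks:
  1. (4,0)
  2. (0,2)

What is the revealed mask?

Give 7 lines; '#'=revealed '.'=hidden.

Answer: .###...
.###...
.......
.......
#......
.......
.......

Derivation:
Click 1 (4,0) count=2: revealed 1 new [(4,0)] -> total=1
Click 2 (0,2) count=0: revealed 6 new [(0,1) (0,2) (0,3) (1,1) (1,2) (1,3)] -> total=7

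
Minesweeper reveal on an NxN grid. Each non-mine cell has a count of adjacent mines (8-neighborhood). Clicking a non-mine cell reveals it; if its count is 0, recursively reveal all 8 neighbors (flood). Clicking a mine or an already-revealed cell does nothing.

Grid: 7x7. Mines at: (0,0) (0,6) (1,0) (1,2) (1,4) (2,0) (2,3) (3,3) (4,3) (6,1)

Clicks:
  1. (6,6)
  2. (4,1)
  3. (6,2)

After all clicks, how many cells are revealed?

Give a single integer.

Answer: 29

Derivation:
Click 1 (6,6) count=0: revealed 21 new [(1,5) (1,6) (2,4) (2,5) (2,6) (3,4) (3,5) (3,6) (4,4) (4,5) (4,6) (5,2) (5,3) (5,4) (5,5) (5,6) (6,2) (6,3) (6,4) (6,5) (6,6)] -> total=21
Click 2 (4,1) count=0: revealed 8 new [(3,0) (3,1) (3,2) (4,0) (4,1) (4,2) (5,0) (5,1)] -> total=29
Click 3 (6,2) count=1: revealed 0 new [(none)] -> total=29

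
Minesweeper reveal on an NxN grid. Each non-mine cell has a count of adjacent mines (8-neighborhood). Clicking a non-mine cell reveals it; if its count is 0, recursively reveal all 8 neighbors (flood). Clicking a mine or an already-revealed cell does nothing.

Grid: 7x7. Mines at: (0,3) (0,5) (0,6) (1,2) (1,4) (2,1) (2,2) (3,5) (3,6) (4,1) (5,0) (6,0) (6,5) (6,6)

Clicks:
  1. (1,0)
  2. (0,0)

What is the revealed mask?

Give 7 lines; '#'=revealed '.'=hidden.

Click 1 (1,0) count=1: revealed 1 new [(1,0)] -> total=1
Click 2 (0,0) count=0: revealed 3 new [(0,0) (0,1) (1,1)] -> total=4

Answer: ##.....
##.....
.......
.......
.......
.......
.......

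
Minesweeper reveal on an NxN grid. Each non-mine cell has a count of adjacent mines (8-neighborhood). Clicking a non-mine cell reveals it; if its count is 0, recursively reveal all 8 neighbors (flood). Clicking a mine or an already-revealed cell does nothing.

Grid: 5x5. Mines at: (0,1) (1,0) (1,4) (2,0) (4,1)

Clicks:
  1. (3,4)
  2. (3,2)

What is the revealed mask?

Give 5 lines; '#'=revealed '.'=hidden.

Click 1 (3,4) count=0: revealed 14 new [(1,1) (1,2) (1,3) (2,1) (2,2) (2,3) (2,4) (3,1) (3,2) (3,3) (3,4) (4,2) (4,3) (4,4)] -> total=14
Click 2 (3,2) count=1: revealed 0 new [(none)] -> total=14

Answer: .....
.###.
.####
.####
..###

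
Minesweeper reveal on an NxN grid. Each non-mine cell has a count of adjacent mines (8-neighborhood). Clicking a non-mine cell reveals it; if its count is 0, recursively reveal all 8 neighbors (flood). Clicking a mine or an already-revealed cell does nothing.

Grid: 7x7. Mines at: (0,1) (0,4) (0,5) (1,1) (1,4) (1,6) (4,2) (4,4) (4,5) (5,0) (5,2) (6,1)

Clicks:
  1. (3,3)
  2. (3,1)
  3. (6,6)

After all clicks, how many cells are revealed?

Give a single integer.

Answer: 10

Derivation:
Click 1 (3,3) count=2: revealed 1 new [(3,3)] -> total=1
Click 2 (3,1) count=1: revealed 1 new [(3,1)] -> total=2
Click 3 (6,6) count=0: revealed 8 new [(5,3) (5,4) (5,5) (5,6) (6,3) (6,4) (6,5) (6,6)] -> total=10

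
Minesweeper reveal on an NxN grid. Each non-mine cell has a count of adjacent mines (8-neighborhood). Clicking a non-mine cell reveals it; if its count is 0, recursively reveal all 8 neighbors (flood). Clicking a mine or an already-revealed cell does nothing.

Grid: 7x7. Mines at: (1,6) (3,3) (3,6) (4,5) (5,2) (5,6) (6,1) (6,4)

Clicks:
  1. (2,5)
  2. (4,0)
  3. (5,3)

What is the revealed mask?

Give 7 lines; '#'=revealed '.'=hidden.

Click 1 (2,5) count=2: revealed 1 new [(2,5)] -> total=1
Click 2 (4,0) count=0: revealed 25 new [(0,0) (0,1) (0,2) (0,3) (0,4) (0,5) (1,0) (1,1) (1,2) (1,3) (1,4) (1,5) (2,0) (2,1) (2,2) (2,3) (2,4) (3,0) (3,1) (3,2) (4,0) (4,1) (4,2) (5,0) (5,1)] -> total=26
Click 3 (5,3) count=2: revealed 1 new [(5,3)] -> total=27

Answer: ######.
######.
######.
###....
###....
##.#...
.......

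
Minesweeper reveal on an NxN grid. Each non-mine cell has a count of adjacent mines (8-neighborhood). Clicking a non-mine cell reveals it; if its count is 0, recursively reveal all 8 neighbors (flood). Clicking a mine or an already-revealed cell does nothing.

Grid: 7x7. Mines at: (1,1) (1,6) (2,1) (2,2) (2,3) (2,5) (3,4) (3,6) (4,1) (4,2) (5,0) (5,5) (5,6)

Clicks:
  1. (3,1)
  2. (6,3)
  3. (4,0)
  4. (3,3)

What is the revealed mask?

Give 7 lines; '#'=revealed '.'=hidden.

Answer: .......
.......
.......
.#.#...
#......
.####..
.####..

Derivation:
Click 1 (3,1) count=4: revealed 1 new [(3,1)] -> total=1
Click 2 (6,3) count=0: revealed 8 new [(5,1) (5,2) (5,3) (5,4) (6,1) (6,2) (6,3) (6,4)] -> total=9
Click 3 (4,0) count=2: revealed 1 new [(4,0)] -> total=10
Click 4 (3,3) count=4: revealed 1 new [(3,3)] -> total=11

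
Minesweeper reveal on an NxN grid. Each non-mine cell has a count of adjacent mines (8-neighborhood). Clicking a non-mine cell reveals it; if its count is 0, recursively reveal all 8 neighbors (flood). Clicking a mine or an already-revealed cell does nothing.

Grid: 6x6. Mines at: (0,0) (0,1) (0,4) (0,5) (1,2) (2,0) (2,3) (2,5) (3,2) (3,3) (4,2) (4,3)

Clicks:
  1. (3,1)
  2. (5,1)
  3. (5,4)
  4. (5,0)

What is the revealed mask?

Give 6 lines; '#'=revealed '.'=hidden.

Answer: ......
......
......
##....
##....
##..#.

Derivation:
Click 1 (3,1) count=3: revealed 1 new [(3,1)] -> total=1
Click 2 (5,1) count=1: revealed 1 new [(5,1)] -> total=2
Click 3 (5,4) count=1: revealed 1 new [(5,4)] -> total=3
Click 4 (5,0) count=0: revealed 4 new [(3,0) (4,0) (4,1) (5,0)] -> total=7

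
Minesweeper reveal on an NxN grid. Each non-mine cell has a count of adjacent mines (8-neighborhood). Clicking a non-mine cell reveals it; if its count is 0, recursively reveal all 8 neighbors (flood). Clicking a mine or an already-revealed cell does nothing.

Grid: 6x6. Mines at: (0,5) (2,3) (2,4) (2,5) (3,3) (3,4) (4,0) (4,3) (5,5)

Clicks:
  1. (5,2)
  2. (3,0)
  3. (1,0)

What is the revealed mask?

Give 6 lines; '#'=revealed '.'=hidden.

Click 1 (5,2) count=1: revealed 1 new [(5,2)] -> total=1
Click 2 (3,0) count=1: revealed 1 new [(3,0)] -> total=2
Click 3 (1,0) count=0: revealed 15 new [(0,0) (0,1) (0,2) (0,3) (0,4) (1,0) (1,1) (1,2) (1,3) (1,4) (2,0) (2,1) (2,2) (3,1) (3,2)] -> total=17

Answer: #####.
#####.
###...
###...
......
..#...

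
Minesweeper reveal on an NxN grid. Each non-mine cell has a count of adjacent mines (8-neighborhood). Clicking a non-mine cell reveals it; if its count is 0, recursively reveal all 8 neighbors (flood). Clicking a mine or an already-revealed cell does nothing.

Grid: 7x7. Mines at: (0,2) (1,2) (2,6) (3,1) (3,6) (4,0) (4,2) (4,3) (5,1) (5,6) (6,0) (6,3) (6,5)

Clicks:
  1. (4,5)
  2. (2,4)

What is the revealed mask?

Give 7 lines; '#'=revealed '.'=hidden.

Answer: ...####
...####
...###.
...###.
.....#.
.......
.......

Derivation:
Click 1 (4,5) count=2: revealed 1 new [(4,5)] -> total=1
Click 2 (2,4) count=0: revealed 14 new [(0,3) (0,4) (0,5) (0,6) (1,3) (1,4) (1,5) (1,6) (2,3) (2,4) (2,5) (3,3) (3,4) (3,5)] -> total=15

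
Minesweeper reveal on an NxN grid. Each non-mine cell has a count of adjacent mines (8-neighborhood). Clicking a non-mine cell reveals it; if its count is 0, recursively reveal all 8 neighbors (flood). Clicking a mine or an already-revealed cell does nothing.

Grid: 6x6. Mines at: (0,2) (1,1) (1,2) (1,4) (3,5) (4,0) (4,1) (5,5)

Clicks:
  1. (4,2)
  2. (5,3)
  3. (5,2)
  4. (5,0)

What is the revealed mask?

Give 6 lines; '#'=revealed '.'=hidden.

Answer: ......
......
..###.
..###.
..###.
#.###.

Derivation:
Click 1 (4,2) count=1: revealed 1 new [(4,2)] -> total=1
Click 2 (5,3) count=0: revealed 11 new [(2,2) (2,3) (2,4) (3,2) (3,3) (3,4) (4,3) (4,4) (5,2) (5,3) (5,4)] -> total=12
Click 3 (5,2) count=1: revealed 0 new [(none)] -> total=12
Click 4 (5,0) count=2: revealed 1 new [(5,0)] -> total=13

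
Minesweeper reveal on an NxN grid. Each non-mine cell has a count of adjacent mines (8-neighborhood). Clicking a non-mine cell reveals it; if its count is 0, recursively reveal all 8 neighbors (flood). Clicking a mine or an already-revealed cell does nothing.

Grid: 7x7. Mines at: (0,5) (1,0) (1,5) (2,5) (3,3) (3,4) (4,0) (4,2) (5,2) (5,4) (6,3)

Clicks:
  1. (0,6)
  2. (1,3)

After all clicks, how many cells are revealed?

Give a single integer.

Answer: 13

Derivation:
Click 1 (0,6) count=2: revealed 1 new [(0,6)] -> total=1
Click 2 (1,3) count=0: revealed 12 new [(0,1) (0,2) (0,3) (0,4) (1,1) (1,2) (1,3) (1,4) (2,1) (2,2) (2,3) (2,4)] -> total=13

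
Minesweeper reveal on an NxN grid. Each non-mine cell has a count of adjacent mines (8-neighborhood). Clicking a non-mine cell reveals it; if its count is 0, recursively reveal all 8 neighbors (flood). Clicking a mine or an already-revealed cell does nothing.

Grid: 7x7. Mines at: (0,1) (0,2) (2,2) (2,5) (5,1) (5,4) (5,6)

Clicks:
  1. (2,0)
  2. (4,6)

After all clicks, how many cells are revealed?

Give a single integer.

Click 1 (2,0) count=0: revealed 8 new [(1,0) (1,1) (2,0) (2,1) (3,0) (3,1) (4,0) (4,1)] -> total=8
Click 2 (4,6) count=1: revealed 1 new [(4,6)] -> total=9

Answer: 9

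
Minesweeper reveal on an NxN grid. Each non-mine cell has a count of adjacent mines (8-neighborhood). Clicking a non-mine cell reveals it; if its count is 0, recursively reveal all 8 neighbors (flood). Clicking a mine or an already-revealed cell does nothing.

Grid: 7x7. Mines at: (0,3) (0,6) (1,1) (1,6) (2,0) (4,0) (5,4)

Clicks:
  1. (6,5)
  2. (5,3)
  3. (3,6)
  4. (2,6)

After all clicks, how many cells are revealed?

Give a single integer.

Answer: 34

Derivation:
Click 1 (6,5) count=1: revealed 1 new [(6,5)] -> total=1
Click 2 (5,3) count=1: revealed 1 new [(5,3)] -> total=2
Click 3 (3,6) count=0: revealed 32 new [(1,2) (1,3) (1,4) (1,5) (2,1) (2,2) (2,3) (2,4) (2,5) (2,6) (3,1) (3,2) (3,3) (3,4) (3,5) (3,6) (4,1) (4,2) (4,3) (4,4) (4,5) (4,6) (5,0) (5,1) (5,2) (5,5) (5,6) (6,0) (6,1) (6,2) (6,3) (6,6)] -> total=34
Click 4 (2,6) count=1: revealed 0 new [(none)] -> total=34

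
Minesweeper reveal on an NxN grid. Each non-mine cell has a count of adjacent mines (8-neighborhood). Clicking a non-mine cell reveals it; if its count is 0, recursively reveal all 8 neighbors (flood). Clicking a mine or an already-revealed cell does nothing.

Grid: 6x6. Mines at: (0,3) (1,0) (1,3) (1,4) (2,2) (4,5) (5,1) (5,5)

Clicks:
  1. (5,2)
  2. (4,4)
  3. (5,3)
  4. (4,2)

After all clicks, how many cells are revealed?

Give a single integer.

Click 1 (5,2) count=1: revealed 1 new [(5,2)] -> total=1
Click 2 (4,4) count=2: revealed 1 new [(4,4)] -> total=2
Click 3 (5,3) count=0: revealed 7 new [(3,2) (3,3) (3,4) (4,2) (4,3) (5,3) (5,4)] -> total=9
Click 4 (4,2) count=1: revealed 0 new [(none)] -> total=9

Answer: 9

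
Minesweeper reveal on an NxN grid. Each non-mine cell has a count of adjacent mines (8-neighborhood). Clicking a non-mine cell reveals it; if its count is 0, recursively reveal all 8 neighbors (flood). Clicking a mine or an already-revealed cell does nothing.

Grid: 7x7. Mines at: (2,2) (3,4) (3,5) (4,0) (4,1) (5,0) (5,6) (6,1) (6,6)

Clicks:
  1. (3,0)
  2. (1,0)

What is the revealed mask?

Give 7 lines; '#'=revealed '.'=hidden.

Click 1 (3,0) count=2: revealed 1 new [(3,0)] -> total=1
Click 2 (1,0) count=0: revealed 21 new [(0,0) (0,1) (0,2) (0,3) (0,4) (0,5) (0,6) (1,0) (1,1) (1,2) (1,3) (1,4) (1,5) (1,6) (2,0) (2,1) (2,3) (2,4) (2,5) (2,6) (3,1)] -> total=22

Answer: #######
#######
##.####
##.....
.......
.......
.......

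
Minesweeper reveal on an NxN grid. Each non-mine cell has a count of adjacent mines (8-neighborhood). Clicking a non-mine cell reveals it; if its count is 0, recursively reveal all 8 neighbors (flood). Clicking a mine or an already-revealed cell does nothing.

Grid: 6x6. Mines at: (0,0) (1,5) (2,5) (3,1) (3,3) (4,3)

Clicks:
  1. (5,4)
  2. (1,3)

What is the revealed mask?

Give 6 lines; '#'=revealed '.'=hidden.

Click 1 (5,4) count=1: revealed 1 new [(5,4)] -> total=1
Click 2 (1,3) count=0: revealed 12 new [(0,1) (0,2) (0,3) (0,4) (1,1) (1,2) (1,3) (1,4) (2,1) (2,2) (2,3) (2,4)] -> total=13

Answer: .####.
.####.
.####.
......
......
....#.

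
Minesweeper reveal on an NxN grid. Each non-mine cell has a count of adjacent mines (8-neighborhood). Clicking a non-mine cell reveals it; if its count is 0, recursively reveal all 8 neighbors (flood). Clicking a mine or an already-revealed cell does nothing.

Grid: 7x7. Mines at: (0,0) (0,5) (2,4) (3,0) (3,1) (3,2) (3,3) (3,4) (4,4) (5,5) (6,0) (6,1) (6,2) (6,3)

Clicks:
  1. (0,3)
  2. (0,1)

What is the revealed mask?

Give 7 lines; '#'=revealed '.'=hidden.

Answer: .####..
.####..
.###...
.......
.......
.......
.......

Derivation:
Click 1 (0,3) count=0: revealed 11 new [(0,1) (0,2) (0,3) (0,4) (1,1) (1,2) (1,3) (1,4) (2,1) (2,2) (2,3)] -> total=11
Click 2 (0,1) count=1: revealed 0 new [(none)] -> total=11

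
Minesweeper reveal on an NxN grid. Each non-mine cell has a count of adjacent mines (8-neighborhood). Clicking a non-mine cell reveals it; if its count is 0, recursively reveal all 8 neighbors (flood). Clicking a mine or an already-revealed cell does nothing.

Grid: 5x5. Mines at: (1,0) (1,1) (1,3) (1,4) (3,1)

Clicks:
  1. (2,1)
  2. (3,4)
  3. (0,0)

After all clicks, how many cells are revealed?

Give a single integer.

Answer: 11

Derivation:
Click 1 (2,1) count=3: revealed 1 new [(2,1)] -> total=1
Click 2 (3,4) count=0: revealed 9 new [(2,2) (2,3) (2,4) (3,2) (3,3) (3,4) (4,2) (4,3) (4,4)] -> total=10
Click 3 (0,0) count=2: revealed 1 new [(0,0)] -> total=11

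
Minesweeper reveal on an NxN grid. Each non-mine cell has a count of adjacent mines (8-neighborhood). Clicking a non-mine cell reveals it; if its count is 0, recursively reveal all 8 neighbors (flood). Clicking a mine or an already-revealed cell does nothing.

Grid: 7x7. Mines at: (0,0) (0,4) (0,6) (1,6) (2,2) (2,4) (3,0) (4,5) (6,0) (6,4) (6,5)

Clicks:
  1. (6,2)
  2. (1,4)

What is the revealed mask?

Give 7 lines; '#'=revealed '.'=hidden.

Answer: .......
....#..
.......
.####..
.####..
.####..
.###...

Derivation:
Click 1 (6,2) count=0: revealed 15 new [(3,1) (3,2) (3,3) (3,4) (4,1) (4,2) (4,3) (4,4) (5,1) (5,2) (5,3) (5,4) (6,1) (6,2) (6,3)] -> total=15
Click 2 (1,4) count=2: revealed 1 new [(1,4)] -> total=16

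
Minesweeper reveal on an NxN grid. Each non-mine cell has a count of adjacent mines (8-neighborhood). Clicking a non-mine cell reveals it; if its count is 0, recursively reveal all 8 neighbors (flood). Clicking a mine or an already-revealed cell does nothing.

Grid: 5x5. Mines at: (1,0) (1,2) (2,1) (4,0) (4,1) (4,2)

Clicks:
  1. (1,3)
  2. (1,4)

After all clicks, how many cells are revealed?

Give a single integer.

Answer: 10

Derivation:
Click 1 (1,3) count=1: revealed 1 new [(1,3)] -> total=1
Click 2 (1,4) count=0: revealed 9 new [(0,3) (0,4) (1,4) (2,3) (2,4) (3,3) (3,4) (4,3) (4,4)] -> total=10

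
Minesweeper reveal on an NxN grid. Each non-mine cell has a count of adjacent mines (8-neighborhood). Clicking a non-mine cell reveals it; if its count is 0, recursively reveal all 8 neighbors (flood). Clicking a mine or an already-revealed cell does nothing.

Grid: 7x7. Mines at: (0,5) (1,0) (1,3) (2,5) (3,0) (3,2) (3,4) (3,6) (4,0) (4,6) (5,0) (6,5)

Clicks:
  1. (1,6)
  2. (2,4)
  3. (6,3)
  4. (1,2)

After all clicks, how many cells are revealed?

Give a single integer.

Answer: 15

Derivation:
Click 1 (1,6) count=2: revealed 1 new [(1,6)] -> total=1
Click 2 (2,4) count=3: revealed 1 new [(2,4)] -> total=2
Click 3 (6,3) count=0: revealed 12 new [(4,1) (4,2) (4,3) (4,4) (5,1) (5,2) (5,3) (5,4) (6,1) (6,2) (6,3) (6,4)] -> total=14
Click 4 (1,2) count=1: revealed 1 new [(1,2)] -> total=15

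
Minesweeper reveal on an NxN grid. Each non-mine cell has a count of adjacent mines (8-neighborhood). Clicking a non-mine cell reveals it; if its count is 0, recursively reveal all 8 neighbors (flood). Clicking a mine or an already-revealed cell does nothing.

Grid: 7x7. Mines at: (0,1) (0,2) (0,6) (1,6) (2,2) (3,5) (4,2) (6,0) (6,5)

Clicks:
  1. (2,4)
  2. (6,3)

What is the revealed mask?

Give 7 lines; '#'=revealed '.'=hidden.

Answer: .......
.......
....#..
.......
.......
.####..
.####..

Derivation:
Click 1 (2,4) count=1: revealed 1 new [(2,4)] -> total=1
Click 2 (6,3) count=0: revealed 8 new [(5,1) (5,2) (5,3) (5,4) (6,1) (6,2) (6,3) (6,4)] -> total=9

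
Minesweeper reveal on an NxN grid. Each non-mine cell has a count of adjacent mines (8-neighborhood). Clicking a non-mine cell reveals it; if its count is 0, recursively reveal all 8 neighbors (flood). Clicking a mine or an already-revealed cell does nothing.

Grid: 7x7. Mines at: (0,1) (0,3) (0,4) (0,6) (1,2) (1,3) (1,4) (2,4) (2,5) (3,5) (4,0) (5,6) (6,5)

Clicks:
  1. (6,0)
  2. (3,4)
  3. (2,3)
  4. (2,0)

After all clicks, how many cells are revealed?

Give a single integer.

Click 1 (6,0) count=0: revealed 21 new [(2,1) (2,2) (2,3) (3,1) (3,2) (3,3) (3,4) (4,1) (4,2) (4,3) (4,4) (5,0) (5,1) (5,2) (5,3) (5,4) (6,0) (6,1) (6,2) (6,3) (6,4)] -> total=21
Click 2 (3,4) count=3: revealed 0 new [(none)] -> total=21
Click 3 (2,3) count=4: revealed 0 new [(none)] -> total=21
Click 4 (2,0) count=0: revealed 4 new [(1,0) (1,1) (2,0) (3,0)] -> total=25

Answer: 25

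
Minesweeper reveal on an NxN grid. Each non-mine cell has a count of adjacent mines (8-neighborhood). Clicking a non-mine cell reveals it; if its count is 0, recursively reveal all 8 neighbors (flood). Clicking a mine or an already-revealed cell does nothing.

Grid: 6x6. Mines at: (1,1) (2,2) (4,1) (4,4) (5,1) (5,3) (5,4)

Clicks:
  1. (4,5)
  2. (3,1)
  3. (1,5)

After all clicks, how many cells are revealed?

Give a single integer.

Answer: 16

Derivation:
Click 1 (4,5) count=2: revealed 1 new [(4,5)] -> total=1
Click 2 (3,1) count=2: revealed 1 new [(3,1)] -> total=2
Click 3 (1,5) count=0: revealed 14 new [(0,2) (0,3) (0,4) (0,5) (1,2) (1,3) (1,4) (1,5) (2,3) (2,4) (2,5) (3,3) (3,4) (3,5)] -> total=16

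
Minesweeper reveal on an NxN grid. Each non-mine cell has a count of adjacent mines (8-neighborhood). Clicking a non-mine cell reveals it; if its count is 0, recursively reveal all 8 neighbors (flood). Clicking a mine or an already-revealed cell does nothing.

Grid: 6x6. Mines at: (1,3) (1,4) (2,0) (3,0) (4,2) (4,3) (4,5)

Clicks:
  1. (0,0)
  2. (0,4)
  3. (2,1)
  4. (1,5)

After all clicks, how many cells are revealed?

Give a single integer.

Click 1 (0,0) count=0: revealed 6 new [(0,0) (0,1) (0,2) (1,0) (1,1) (1,2)] -> total=6
Click 2 (0,4) count=2: revealed 1 new [(0,4)] -> total=7
Click 3 (2,1) count=2: revealed 1 new [(2,1)] -> total=8
Click 4 (1,5) count=1: revealed 1 new [(1,5)] -> total=9

Answer: 9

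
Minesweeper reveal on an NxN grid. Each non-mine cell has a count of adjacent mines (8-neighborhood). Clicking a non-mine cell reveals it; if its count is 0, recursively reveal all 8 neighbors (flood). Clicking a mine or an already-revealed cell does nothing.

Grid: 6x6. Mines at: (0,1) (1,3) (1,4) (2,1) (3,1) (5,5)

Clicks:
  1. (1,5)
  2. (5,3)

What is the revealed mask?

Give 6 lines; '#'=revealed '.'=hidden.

Click 1 (1,5) count=1: revealed 1 new [(1,5)] -> total=1
Click 2 (5,3) count=0: revealed 19 new [(2,2) (2,3) (2,4) (2,5) (3,2) (3,3) (3,4) (3,5) (4,0) (4,1) (4,2) (4,3) (4,4) (4,5) (5,0) (5,1) (5,2) (5,3) (5,4)] -> total=20

Answer: ......
.....#
..####
..####
######
#####.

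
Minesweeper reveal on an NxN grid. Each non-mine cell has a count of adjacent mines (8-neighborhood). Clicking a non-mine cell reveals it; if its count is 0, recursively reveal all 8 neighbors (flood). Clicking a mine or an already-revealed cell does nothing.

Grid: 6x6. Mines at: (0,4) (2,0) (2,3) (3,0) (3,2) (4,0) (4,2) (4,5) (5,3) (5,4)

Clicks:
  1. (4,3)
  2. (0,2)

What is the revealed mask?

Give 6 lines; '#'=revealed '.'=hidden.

Answer: ####..
####..
......
......
...#..
......

Derivation:
Click 1 (4,3) count=4: revealed 1 new [(4,3)] -> total=1
Click 2 (0,2) count=0: revealed 8 new [(0,0) (0,1) (0,2) (0,3) (1,0) (1,1) (1,2) (1,3)] -> total=9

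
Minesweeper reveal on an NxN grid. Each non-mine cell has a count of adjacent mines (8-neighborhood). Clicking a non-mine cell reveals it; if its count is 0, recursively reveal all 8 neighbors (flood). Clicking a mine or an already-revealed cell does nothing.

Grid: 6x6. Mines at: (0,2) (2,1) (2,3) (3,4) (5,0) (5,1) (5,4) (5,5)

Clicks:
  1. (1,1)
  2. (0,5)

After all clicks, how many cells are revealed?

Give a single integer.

Click 1 (1,1) count=2: revealed 1 new [(1,1)] -> total=1
Click 2 (0,5) count=0: revealed 8 new [(0,3) (0,4) (0,5) (1,3) (1,4) (1,5) (2,4) (2,5)] -> total=9

Answer: 9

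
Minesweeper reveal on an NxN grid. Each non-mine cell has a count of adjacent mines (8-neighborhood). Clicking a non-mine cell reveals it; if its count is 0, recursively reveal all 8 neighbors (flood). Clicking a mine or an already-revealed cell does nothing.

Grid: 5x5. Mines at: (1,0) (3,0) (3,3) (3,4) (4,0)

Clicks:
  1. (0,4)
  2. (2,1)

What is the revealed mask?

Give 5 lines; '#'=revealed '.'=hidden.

Answer: .####
.####
.####
.....
.....

Derivation:
Click 1 (0,4) count=0: revealed 12 new [(0,1) (0,2) (0,3) (0,4) (1,1) (1,2) (1,3) (1,4) (2,1) (2,2) (2,3) (2,4)] -> total=12
Click 2 (2,1) count=2: revealed 0 new [(none)] -> total=12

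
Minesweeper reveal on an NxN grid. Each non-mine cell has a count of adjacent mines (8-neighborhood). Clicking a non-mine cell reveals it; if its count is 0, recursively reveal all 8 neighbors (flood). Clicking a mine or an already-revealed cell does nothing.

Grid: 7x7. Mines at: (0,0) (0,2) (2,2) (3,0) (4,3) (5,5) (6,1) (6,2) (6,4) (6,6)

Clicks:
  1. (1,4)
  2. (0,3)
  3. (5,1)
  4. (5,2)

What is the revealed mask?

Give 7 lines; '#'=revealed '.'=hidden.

Click 1 (1,4) count=0: revealed 19 new [(0,3) (0,4) (0,5) (0,6) (1,3) (1,4) (1,5) (1,6) (2,3) (2,4) (2,5) (2,6) (3,3) (3,4) (3,5) (3,6) (4,4) (4,5) (4,6)] -> total=19
Click 2 (0,3) count=1: revealed 0 new [(none)] -> total=19
Click 3 (5,1) count=2: revealed 1 new [(5,1)] -> total=20
Click 4 (5,2) count=3: revealed 1 new [(5,2)] -> total=21

Answer: ...####
...####
...####
...####
....###
.##....
.......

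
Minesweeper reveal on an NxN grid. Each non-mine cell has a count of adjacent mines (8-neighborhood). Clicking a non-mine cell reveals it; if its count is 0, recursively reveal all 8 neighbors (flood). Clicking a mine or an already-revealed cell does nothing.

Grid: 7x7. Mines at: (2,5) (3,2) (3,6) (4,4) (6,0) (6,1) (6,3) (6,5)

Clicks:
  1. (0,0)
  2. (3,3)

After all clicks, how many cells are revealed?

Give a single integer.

Click 1 (0,0) count=0: revealed 25 new [(0,0) (0,1) (0,2) (0,3) (0,4) (0,5) (0,6) (1,0) (1,1) (1,2) (1,3) (1,4) (1,5) (1,6) (2,0) (2,1) (2,2) (2,3) (2,4) (3,0) (3,1) (4,0) (4,1) (5,0) (5,1)] -> total=25
Click 2 (3,3) count=2: revealed 1 new [(3,3)] -> total=26

Answer: 26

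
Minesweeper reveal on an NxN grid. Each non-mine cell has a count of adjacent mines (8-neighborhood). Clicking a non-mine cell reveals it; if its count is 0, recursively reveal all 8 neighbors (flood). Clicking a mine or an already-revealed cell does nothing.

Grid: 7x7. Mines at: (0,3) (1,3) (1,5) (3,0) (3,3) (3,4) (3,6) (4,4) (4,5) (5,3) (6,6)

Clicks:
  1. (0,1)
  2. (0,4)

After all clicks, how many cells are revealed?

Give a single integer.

Answer: 10

Derivation:
Click 1 (0,1) count=0: revealed 9 new [(0,0) (0,1) (0,2) (1,0) (1,1) (1,2) (2,0) (2,1) (2,2)] -> total=9
Click 2 (0,4) count=3: revealed 1 new [(0,4)] -> total=10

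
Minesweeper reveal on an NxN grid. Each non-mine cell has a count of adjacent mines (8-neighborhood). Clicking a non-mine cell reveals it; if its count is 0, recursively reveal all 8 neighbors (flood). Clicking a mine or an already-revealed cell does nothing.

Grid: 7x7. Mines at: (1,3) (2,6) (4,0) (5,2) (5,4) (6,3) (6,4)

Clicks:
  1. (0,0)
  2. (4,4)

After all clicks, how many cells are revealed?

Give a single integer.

Click 1 (0,0) count=0: revealed 23 new [(0,0) (0,1) (0,2) (1,0) (1,1) (1,2) (2,0) (2,1) (2,2) (2,3) (2,4) (2,5) (3,0) (3,1) (3,2) (3,3) (3,4) (3,5) (4,1) (4,2) (4,3) (4,4) (4,5)] -> total=23
Click 2 (4,4) count=1: revealed 0 new [(none)] -> total=23

Answer: 23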